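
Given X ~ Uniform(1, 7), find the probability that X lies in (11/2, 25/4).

P(11/2 < X < 25/4) = ∫_{11/2}^{25/4} f(x) dx
where f(x) = \frac{1}{6}
= \frac{1}{8}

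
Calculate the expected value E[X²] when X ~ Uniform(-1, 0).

Using the identity E[X²] = Var(X) + (E[X])²:
E[X] = - \frac{1}{2}
Var(X) = \frac{1}{12}
E[X²] = \frac{1}{12} + (- \frac{1}{2})²
= \frac{1}{3}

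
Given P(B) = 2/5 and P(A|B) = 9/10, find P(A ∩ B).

By definition, P(A|B) = P(A ∩ B) / P(B)
So P(A ∩ B) = P(A|B) × P(B)
= 9/10 × 2/5
= 9/25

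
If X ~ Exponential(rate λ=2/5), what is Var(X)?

For X ~ Exponential(rate λ=2/5):
Var(X) = \frac{25}{4}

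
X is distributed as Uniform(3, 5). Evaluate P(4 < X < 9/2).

P(4 < X < 9/2) = ∫_{4}^{9/2} f(x) dx
where f(x) = \frac{1}{2}
= \frac{1}{4}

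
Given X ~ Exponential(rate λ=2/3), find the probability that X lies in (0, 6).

P(0 < X < 6) = ∫_{0}^{6} f(x) dx
where f(x) = \frac{2 e^{- \frac{2 x}{3}}}{3}
= 1 - e^{-4}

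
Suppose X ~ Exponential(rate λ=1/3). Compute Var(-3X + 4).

For X ~ Exponential(rate λ=1/3):
Var(X) = 9
Var(-3X + 4) = (-3)² × Var(X) = 9 × 9 = 81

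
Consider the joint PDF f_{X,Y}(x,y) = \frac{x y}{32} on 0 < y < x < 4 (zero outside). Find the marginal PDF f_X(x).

f_X(x) = ∫_0^x \frac{x y}{32} dy = \frac{x^{3}}{64}
for 0 < x < 4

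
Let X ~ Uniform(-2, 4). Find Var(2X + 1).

For X ~ Uniform(-2, 4):
Var(X) = 3
Var(2X + 1) = (2)² × Var(X) = 4 × 3 = 12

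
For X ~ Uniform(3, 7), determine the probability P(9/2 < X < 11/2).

P(9/2 < X < 11/2) = ∫_{9/2}^{11/2} f(x) dx
where f(x) = \frac{1}{4}
= \frac{1}{4}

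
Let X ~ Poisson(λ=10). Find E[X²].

Using the identity E[X²] = Var(X) + (E[X])²:
E[X] = 10
Var(X) = 10
E[X²] = 10 + (10)²
= 110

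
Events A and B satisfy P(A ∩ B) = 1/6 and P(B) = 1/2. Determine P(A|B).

P(A|B) = P(A ∩ B) / P(B)
= (1/6) / (1/2)
= 1/3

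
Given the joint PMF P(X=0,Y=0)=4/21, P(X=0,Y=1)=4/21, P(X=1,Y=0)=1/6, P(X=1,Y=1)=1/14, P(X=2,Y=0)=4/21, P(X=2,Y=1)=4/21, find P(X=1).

P(X=1) = P(X=1,Y=0) + P(X=1,Y=1)
= 1/6 + 1/14
= 5/21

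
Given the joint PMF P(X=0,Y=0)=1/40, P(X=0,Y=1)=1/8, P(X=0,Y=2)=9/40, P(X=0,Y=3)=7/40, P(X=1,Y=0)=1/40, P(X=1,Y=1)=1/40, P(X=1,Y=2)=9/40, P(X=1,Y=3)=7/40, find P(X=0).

P(X=0) = P(X=0,Y=0) + P(X=0,Y=1) + P(X=0,Y=2) + P(X=0,Y=3)
= 1/40 + 1/8 + 9/40 + 7/40
= 11/20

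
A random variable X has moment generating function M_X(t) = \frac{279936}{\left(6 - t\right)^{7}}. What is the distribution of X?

The MGF M(t) = \frac{279936}{\left(6 - t\right)^{7}} is the standard form for the Gamma distribution.
Comparing with the known MGF formula identifies: Gamma(shape α=7, rate β=6)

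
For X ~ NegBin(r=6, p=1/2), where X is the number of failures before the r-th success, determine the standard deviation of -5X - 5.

For X ~ NegBin(r=6, p=1/2), where X is the number of failures before the r-th success:
Var(X) = 12
SD(X) = √(Var(X)) = √(12) = 2 \sqrt{3}
SD(-5X - 5) = |-5| × SD(X) = 5 × 2 \sqrt{3} = 10 \sqrt{3}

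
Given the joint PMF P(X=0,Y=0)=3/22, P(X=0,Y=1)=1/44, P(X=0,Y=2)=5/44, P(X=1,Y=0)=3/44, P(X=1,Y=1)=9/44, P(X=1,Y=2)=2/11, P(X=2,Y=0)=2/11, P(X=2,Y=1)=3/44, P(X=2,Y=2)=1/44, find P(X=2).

P(X=2) = P(X=2,Y=0) + P(X=2,Y=1) + P(X=2,Y=2)
= 2/11 + 3/44 + 1/44
= 3/11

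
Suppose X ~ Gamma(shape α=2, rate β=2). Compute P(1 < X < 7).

P(1 < X < 7) = ∫_{1}^{7} f(x) dx
where f(x) = 4 x e^{- 2 x}
= \frac{3 \left(-5 + e^{12}\right)}{e^{14}}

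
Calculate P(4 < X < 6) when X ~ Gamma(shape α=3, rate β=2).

P(4 < X < 6) = ∫_{4}^{6} f(x) dx
where f(x) = 4 x^{2} e^{- 2 x}
= \frac{-85 + 41 e^{4}}{e^{12}}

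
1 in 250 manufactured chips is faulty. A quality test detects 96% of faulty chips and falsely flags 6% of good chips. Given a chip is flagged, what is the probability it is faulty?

Let D = the rare event, + = positive/flagged.
P(D) = 1/250
P(+|D) = 96/100 = 24/25
P(+|D') = 6/100 = 3/50
P(+) = P(+|D)P(D) + P(+|D')P(D')
     = \frac{24}{25} × \frac{1}{250} + \frac{3}{50} × \frac{249}{250}
     = \frac{159}{2500}
P(D|+) = P(+|D)P(D)/P(+) = \frac{16}{265}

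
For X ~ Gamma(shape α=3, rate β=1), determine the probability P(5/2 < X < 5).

P(5/2 < X < 5) = ∫_{5/2}^{5} f(x) dx
where f(x) = \frac{x^{2} e^{- x}}{2}
= - \frac{37}{2 e^{5}} + \frac{53}{8 e^{\frac{5}{2}}}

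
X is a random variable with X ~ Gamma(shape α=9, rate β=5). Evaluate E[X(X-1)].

E[X(X-1)] = E[X² - X] = E[X²] - E[X]
E[X] = \frac{9}{5}
E[X²] = Var(X) + (E[X])² = \frac{9}{25} + (\frac{9}{5})² = \frac{18}{5}
E[X(X-1)] = \frac{18}{5} - \frac{9}{5} = \frac{9}{5}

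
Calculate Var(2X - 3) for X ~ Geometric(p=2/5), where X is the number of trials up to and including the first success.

For X ~ Geometric(p=2/5), where X is the number of trials up to and including the first success:
Var(X) = \frac{15}{4}
Var(2X - 3) = (2)² × Var(X) = 4 × \frac{15}{4} = 15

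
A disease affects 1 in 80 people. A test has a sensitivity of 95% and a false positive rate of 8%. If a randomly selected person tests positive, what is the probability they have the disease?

Let D = the rare event, + = positive/flagged.
P(D) = 1/80
P(+|D) = 95/100 = 19/20
P(+|D') = 8/100 = 2/25
P(+) = P(+|D)P(D) + P(+|D')P(D')
     = \frac{19}{20} × \frac{1}{80} + \frac{2}{25} × \frac{79}{80}
     = \frac{727}{8000}
P(D|+) = P(+|D)P(D)/P(+) = \frac{95}{727}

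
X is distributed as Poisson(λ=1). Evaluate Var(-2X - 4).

For X ~ Poisson(λ=1):
Var(X) = 1
Var(-2X - 4) = (-2)² × Var(X) = 4 × 1 = 4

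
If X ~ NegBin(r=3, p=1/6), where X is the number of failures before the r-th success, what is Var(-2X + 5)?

For X ~ NegBin(r=3, p=1/6), where X is the number of failures before the r-th success:
Var(X) = 90
Var(-2X + 5) = (-2)² × Var(X) = 4 × 90 = 360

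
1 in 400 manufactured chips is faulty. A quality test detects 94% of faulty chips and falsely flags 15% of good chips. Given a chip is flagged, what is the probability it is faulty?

Let D = the rare event, + = positive/flagged.
P(D) = 1/400
P(+|D) = 94/100 = 47/50
P(+|D') = 15/100 = 3/20
P(+) = P(+|D)P(D) + P(+|D')P(D')
     = \frac{47}{50} × \frac{1}{400} + \frac{3}{20} × \frac{399}{400}
     = \frac{6079}{40000}
P(D|+) = P(+|D)P(D)/P(+) = \frac{94}{6079}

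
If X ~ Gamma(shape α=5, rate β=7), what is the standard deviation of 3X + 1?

For X ~ Gamma(shape α=5, rate β=7):
Var(X) = \frac{5}{49}
SD(X) = √(Var(X)) = √(\frac{5}{49}) = \frac{\sqrt{5}}{7}
SD(3X + 1) = |3| × SD(X) = 3 × \frac{\sqrt{5}}{7} = \frac{3 \sqrt{5}}{7}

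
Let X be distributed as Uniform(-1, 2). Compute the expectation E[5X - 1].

For X ~ Uniform(-1, 2):
E[X] = \frac{1}{2}
E[5X - 1] = 5 × E[X] - 1 = \frac{3}{2}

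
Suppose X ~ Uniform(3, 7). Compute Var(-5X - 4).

For X ~ Uniform(3, 7):
Var(X) = \frac{4}{3}
Var(-5X - 4) = (-5)² × Var(X) = 25 × \frac{4}{3} = \frac{100}{3}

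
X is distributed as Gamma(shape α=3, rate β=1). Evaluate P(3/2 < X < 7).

P(3/2 < X < 7) = ∫_{3/2}^{7} f(x) dx
where f(x) = \frac{x^{2} e^{- x}}{2}
= - \frac{65}{2 e^{7}} + \frac{29}{8 e^{\frac{3}{2}}}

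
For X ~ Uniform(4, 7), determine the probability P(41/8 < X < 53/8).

P(41/8 < X < 53/8) = ∫_{41/8}^{53/8} f(x) dx
where f(x) = \frac{1}{3}
= \frac{1}{2}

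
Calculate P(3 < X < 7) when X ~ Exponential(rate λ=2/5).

P(3 < X < 7) = ∫_{3}^{7} f(x) dx
where f(x) = \frac{2 e^{- \frac{2 x}{5}}}{5}
= - \frac{1 - e^{\frac{8}{5}}}{e^{\frac{14}{5}}}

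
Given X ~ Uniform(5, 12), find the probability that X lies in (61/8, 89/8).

P(61/8 < X < 89/8) = ∫_{61/8}^{89/8} f(x) dx
where f(x) = \frac{1}{7}
= \frac{1}{2}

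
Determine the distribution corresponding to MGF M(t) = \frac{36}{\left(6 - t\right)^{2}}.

The MGF M(t) = \frac{36}{\left(6 - t\right)^{2}} is the standard form for the Gamma distribution.
Comparing with the known MGF formula identifies: Gamma(shape α=2, rate β=6)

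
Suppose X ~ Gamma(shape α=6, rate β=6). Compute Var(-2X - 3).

For X ~ Gamma(shape α=6, rate β=6):
Var(X) = \frac{1}{6}
Var(-2X - 3) = (-2)² × Var(X) = 4 × \frac{1}{6} = \frac{2}{3}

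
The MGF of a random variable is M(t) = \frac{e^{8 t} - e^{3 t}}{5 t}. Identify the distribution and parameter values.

The MGF M(t) = \frac{e^{8 t} - e^{3 t}}{5 t} is the standard form for the Uniform distribution.
Comparing with the known MGF formula identifies: Uniform(3, 8)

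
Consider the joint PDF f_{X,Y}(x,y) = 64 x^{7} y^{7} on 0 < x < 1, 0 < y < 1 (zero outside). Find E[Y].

E[Y] = ∫_0^1 ∫_0^1 y × f(x,y) dx dy
= \frac{8}{9}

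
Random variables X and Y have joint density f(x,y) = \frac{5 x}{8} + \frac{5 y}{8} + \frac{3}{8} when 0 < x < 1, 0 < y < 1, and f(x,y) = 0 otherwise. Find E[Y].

E[Y] = ∫_0^1 ∫_0^1 y × f(x,y) dx dy
= \frac{53}{96}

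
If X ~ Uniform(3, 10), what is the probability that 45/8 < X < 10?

P(45/8 < X < 10) = ∫_{45/8}^{10} f(x) dx
where f(x) = \frac{1}{7}
= \frac{5}{8}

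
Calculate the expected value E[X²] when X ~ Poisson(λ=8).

Using the identity E[X²] = Var(X) + (E[X])²:
E[X] = 8
Var(X) = 8
E[X²] = 8 + (8)²
= 72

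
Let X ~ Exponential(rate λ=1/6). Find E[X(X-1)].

E[X(X-1)] = E[X² - X] = E[X²] - E[X]
E[X] = 6
E[X²] = Var(X) + (E[X])² = 36 + (6)² = 72
E[X(X-1)] = 72 - 6 = 66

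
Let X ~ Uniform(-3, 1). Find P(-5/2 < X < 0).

P(-5/2 < X < 0) = ∫_{-5/2}^{0} f(x) dx
where f(x) = \frac{1}{4}
= \frac{5}{8}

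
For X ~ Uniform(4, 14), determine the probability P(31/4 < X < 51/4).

P(31/4 < X < 51/4) = ∫_{31/4}^{51/4} f(x) dx
where f(x) = \frac{1}{10}
= \frac{1}{2}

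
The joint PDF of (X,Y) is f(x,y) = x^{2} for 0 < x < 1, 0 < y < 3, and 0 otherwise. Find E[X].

f_X(x) = ∫_0^3 x^{2} dy = 3 x^{2}
E[X] = ∫_0^1 x × (3 x^{2}) dx = \frac{3}{4}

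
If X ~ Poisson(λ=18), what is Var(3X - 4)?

For X ~ Poisson(λ=18):
Var(X) = 18
Var(3X - 4) = (3)² × Var(X) = 9 × 18 = 162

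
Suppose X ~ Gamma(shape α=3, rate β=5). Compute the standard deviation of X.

For X ~ Gamma(shape α=3, rate β=5):
Var(X) = \frac{3}{25}
SD(X) = √(Var(X)) = √(\frac{3}{25}) = \frac{\sqrt{3}}{5}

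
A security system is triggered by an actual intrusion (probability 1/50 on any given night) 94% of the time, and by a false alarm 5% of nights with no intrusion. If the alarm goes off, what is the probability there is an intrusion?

Let D = the rare event, + = positive/flagged.
P(D) = 1/50
P(+|D) = 94/100 = 47/50
P(+|D') = 5/100 = 1/20
P(+) = P(+|D)P(D) + P(+|D')P(D')
     = \frac{47}{50} × \frac{1}{50} + \frac{1}{20} × \frac{49}{50}
     = \frac{339}{5000}
P(D|+) = P(+|D)P(D)/P(+) = \frac{94}{339}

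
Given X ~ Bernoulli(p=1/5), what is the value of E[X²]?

Using the identity E[X²] = Var(X) + (E[X])²:
E[X] = \frac{1}{5}
Var(X) = \frac{4}{25}
E[X²] = \frac{4}{25} + (\frac{1}{5})²
= \frac{1}{5}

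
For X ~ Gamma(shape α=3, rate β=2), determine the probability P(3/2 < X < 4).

P(3/2 < X < 4) = ∫_{3/2}^{4} f(x) dx
where f(x) = 4 x^{2} e^{- 2 x}
= \frac{-82 + 17 e^{5}}{2 e^{8}}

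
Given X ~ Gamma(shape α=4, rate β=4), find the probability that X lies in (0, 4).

P(0 < X < 4) = ∫_{0}^{4} f(x) dx
where f(x) = \frac{128 x^{3} e^{- 4 x}}{3}
= 1 - \frac{2483}{3 e^{16}}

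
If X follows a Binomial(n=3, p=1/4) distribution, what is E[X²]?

Using the identity E[X²] = Var(X) + (E[X])²:
E[X] = \frac{3}{4}
Var(X) = \frac{9}{16}
E[X²] = \frac{9}{16} + (\frac{3}{4})²
= \frac{9}{8}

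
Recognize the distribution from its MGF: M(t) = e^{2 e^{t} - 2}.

The MGF M(t) = e^{2 e^{t} - 2} is the standard form for the Poisson distribution.
Comparing with the known MGF formula identifies: Poisson(λ=2)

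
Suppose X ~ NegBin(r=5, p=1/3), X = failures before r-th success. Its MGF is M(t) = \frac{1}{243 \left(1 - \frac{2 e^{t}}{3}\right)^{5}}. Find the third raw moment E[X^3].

To find E[X^3], compute M^(3)(0):
M^(1)(t) = \frac{10 e^{t}}{729 \left(1 - \frac{2 e^{t}}{3}\right)^{6}}
M^(2)(t) = \frac{10 e^{t}}{729 \left(1 - \frac{2 e^{t}}{3}\right)^{6}} + \frac{40 e^{2 t}}{729 \left(1 - \frac{2 e^{t}}{3}\right)^{7}}
M^(3)(t) = \frac{10 e^{t}}{729 \left(1 - \frac{2 e^{t}}{3}\right)^{6}} + \frac{40 e^{2 t}}{243 \left(1 - \frac{2 e^{t}}{3}\right)^{7}} + \frac{560 e^{3 t}}{2187 \left(1 - \frac{2 e^{t}}{3}\right)^{8}}
M^(3)(0) = 2050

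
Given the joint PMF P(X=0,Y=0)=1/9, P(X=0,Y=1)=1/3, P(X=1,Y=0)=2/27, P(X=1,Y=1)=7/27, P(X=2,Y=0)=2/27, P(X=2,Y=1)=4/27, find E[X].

First find marginal of X:
P(X=0) = 4/9
P(X=1) = 1/3
P(X=2) = 2/9
E[X] = 0 × 4/9 + 1 × 1/3 + 2 × 2/9 = 7/9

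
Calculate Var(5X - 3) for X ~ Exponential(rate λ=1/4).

For X ~ Exponential(rate λ=1/4):
Var(X) = 16
Var(5X - 3) = (5)² × Var(X) = 25 × 16 = 400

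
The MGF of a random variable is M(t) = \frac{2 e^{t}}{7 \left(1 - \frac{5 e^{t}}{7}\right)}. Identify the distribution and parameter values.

The MGF M(t) = \frac{2 e^{t}}{7 \left(1 - \frac{5 e^{t}}{7}\right)} is the standard form for the Geometric distribution.
Comparing with the known MGF formula identifies: Geometric(p=2/7), X = trial number of first success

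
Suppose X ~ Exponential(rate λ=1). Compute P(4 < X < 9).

P(4 < X < 9) = ∫_{4}^{9} f(x) dx
where f(x) = e^{- x}
= - \frac{1 - e^{5}}{e^{9}}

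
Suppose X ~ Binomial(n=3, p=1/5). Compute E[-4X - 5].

For X ~ Binomial(n=3, p=1/5):
E[X] = \frac{3}{5}
E[-4X - 5] = -4 × E[X] - 5 = - \frac{37}{5}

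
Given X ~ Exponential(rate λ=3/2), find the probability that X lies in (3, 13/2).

P(3 < X < 13/2) = ∫_{3}^{13/2} f(x) dx
where f(x) = \frac{3 e^{- \frac{3 x}{2}}}{2}
= - \frac{1}{e^{\frac{39}{4}}} + e^{- \frac{9}{2}}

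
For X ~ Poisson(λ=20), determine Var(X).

For X ~ Poisson(λ=20):
Var(X) = 20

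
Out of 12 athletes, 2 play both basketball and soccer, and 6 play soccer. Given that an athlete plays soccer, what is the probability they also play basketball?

P(A ∩ B) = 2/12 = 1/6
P(B) = 6/12 = 1/2
P(A|B) = P(A ∩ B) / P(B) = (1/6) / (1/2) = 1/3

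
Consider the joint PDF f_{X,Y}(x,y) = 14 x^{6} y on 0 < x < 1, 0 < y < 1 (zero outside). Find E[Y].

E[Y] = ∫_0^1 ∫_0^1 y × f(x,y) dx dy
= \frac{2}{3}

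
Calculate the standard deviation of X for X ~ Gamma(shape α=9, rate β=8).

For X ~ Gamma(shape α=9, rate β=8):
Var(X) = \frac{9}{64}
SD(X) = √(Var(X)) = √(\frac{9}{64}) = \frac{3}{8}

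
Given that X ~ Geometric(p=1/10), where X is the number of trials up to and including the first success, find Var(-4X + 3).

For X ~ Geometric(p=1/10), where X is the number of trials up to and including the first success:
Var(X) = 90
Var(-4X + 3) = (-4)² × Var(X) = 16 × 90 = 1440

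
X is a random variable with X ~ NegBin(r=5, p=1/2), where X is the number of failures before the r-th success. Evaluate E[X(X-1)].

E[X(X-1)] = E[X² - X] = E[X²] - E[X]
E[X] = 5
E[X²] = Var(X) + (E[X])² = 10 + (5)² = 35
E[X(X-1)] = 35 - 5 = 30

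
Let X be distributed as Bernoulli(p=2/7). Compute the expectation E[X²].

Using the identity E[X²] = Var(X) + (E[X])²:
E[X] = \frac{2}{7}
Var(X) = \frac{10}{49}
E[X²] = \frac{10}{49} + (\frac{2}{7})²
= \frac{2}{7}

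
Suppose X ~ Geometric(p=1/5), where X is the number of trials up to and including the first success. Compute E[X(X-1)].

E[X(X-1)] = E[X² - X] = E[X²] - E[X]
E[X] = 5
E[X²] = Var(X) + (E[X])² = 20 + (5)² = 45
E[X(X-1)] = 45 - 5 = 40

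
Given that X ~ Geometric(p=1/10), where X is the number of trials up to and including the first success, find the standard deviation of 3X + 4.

For X ~ Geometric(p=1/10), where X is the number of trials up to and including the first success:
Var(X) = 90
SD(X) = √(Var(X)) = √(90) = 3 \sqrt{10}
SD(3X + 4) = |3| × SD(X) = 3 × 3 \sqrt{10} = 9 \sqrt{10}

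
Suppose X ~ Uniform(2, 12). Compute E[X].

For X ~ Uniform(2, 12), the expected value is:
E[X] = 7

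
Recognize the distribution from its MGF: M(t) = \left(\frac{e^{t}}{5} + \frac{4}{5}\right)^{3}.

The MGF M(t) = \left(\frac{e^{t}}{5} + \frac{4}{5}\right)^{3} is the standard form for the Binomial distribution.
Comparing with the known MGF formula identifies: Binomial(n=3, p=1/5)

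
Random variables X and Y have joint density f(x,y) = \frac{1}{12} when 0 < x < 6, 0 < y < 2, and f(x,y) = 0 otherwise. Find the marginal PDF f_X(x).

f_X(x) = ∫_0^2 f(x,y) dy
= ∫_0^2 \frac{1}{12} dy
= \frac{1}{6} for 0 < x < 6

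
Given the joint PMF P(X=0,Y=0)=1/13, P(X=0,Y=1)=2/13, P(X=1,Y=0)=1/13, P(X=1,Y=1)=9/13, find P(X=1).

P(X=1) = P(X=1,Y=0) + P(X=1,Y=1)
= 1/13 + 9/13
= 10/13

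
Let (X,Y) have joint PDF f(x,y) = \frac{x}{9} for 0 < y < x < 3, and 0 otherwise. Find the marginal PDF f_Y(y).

f_Y(y) = ∫_y^3 \frac{x}{9} dx = \frac{1}{2} - \frac{y^{2}}{18}
for 0 < y < 3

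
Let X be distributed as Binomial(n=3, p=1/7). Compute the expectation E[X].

For X ~ Binomial(n=3, p=1/7), the expected value is:
E[X] = \frac{3}{7}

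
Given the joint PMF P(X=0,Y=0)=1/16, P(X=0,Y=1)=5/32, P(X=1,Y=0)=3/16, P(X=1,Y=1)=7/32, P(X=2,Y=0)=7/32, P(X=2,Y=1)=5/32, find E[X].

First find marginal of X:
P(X=0) = 7/32
P(X=1) = 13/32
P(X=2) = 3/8
E[X] = 0 × 7/32 + 1 × 13/32 + 2 × 3/8 = 37/32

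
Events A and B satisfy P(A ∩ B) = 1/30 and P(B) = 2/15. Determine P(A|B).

P(A|B) = P(A ∩ B) / P(B)
= (1/30) / (2/15)
= 1/4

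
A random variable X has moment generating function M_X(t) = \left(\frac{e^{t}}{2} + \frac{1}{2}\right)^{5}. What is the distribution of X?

The MGF M(t) = \left(\frac{e^{t}}{2} + \frac{1}{2}\right)^{5} is the standard form for the Binomial distribution.
Comparing with the known MGF formula identifies: Binomial(n=5, p=1/2)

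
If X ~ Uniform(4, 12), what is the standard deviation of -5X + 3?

For X ~ Uniform(4, 12):
Var(X) = \frac{16}{3}
SD(X) = √(Var(X)) = √(\frac{16}{3}) = \frac{4 \sqrt{3}}{3}
SD(-5X + 3) = |-5| × SD(X) = 5 × \frac{4 \sqrt{3}}{3} = \frac{20 \sqrt{3}}{3}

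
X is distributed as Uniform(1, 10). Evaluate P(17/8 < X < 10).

P(17/8 < X < 10) = ∫_{17/8}^{10} f(x) dx
where f(x) = \frac{1}{9}
= \frac{7}{8}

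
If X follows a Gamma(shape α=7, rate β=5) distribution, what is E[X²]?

Using the identity E[X²] = Var(X) + (E[X])²:
E[X] = \frac{7}{5}
Var(X) = \frac{7}{25}
E[X²] = \frac{7}{25} + (\frac{7}{5})²
= \frac{56}{25}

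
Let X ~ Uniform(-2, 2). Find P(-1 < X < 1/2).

P(-1 < X < 1/2) = ∫_{-1}^{1/2} f(x) dx
where f(x) = \frac{1}{4}
= \frac{3}{8}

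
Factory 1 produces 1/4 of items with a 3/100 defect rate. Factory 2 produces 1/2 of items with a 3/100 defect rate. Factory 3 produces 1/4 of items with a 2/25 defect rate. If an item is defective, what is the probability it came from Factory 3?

Using Bayes' theorem:
P(F1) = 1/4, P(D|F1) = 3/100
P(F2) = 1/2, P(D|F2) = 3/100
P(F3) = 1/4, P(D|F3) = 2/25
P(D) = P(D|F1)P(F1) + P(D|F2)P(F2) + P(D|F3)P(F3)
     = \frac{17}{400}
P(F3|D) = P(D|F3)P(F3) / P(D)
= \frac{8}{17}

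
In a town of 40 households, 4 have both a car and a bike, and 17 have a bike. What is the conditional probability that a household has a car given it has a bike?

P(A ∩ B) = 4/40 = 1/10
P(B) = 17/40
P(A|B) = P(A ∩ B) / P(B) = (1/10) / (17/40) = 4/17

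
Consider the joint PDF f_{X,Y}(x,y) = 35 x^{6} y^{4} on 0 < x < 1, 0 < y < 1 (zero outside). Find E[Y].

E[Y] = ∫_0^1 ∫_0^1 y × f(x,y) dx dy
= \frac{5}{6}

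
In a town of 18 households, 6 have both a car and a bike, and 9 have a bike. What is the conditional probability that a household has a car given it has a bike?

P(A ∩ B) = 6/18 = 1/3
P(B) = 9/18 = 1/2
P(A|B) = P(A ∩ B) / P(B) = (1/3) / (1/2) = 2/3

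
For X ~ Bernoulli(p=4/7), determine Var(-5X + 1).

For X ~ Bernoulli(p=4/7):
Var(X) = \frac{12}{49}
Var(-5X + 1) = (-5)² × Var(X) = 25 × \frac{12}{49} = \frac{300}{49}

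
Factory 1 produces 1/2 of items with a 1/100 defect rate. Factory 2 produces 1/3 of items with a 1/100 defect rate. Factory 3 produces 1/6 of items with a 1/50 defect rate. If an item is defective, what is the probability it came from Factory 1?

Using Bayes' theorem:
P(F1) = 1/2, P(D|F1) = 1/100
P(F2) = 1/3, P(D|F2) = 1/100
P(F3) = 1/6, P(D|F3) = 1/50
P(D) = P(D|F1)P(F1) + P(D|F2)P(F2) + P(D|F3)P(F3)
     = \frac{7}{600}
P(F1|D) = P(D|F1)P(F1) / P(D)
= \frac{3}{7}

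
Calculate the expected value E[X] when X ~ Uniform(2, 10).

For X ~ Uniform(2, 10), the expected value is:
E[X] = 6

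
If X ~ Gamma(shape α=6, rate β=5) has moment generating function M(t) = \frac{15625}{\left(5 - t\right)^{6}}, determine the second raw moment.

To find E[X^2], compute M^(2)(0):
M^(1)(t) = \frac{93750}{\left(5 - t\right)^{7}}
M^(2)(t) = \frac{656250}{\left(5 - t\right)^{8}}
M^(2)(0) = \frac{42}{25}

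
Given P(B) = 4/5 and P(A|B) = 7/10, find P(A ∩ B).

By definition, P(A|B) = P(A ∩ B) / P(B)
So P(A ∩ B) = P(A|B) × P(B)
= 7/10 × 4/5
= 14/25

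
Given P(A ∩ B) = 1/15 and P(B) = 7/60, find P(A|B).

P(A|B) = P(A ∩ B) / P(B)
= (1/15) / (7/60)
= 4/7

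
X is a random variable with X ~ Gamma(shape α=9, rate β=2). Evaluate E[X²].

Using the identity E[X²] = Var(X) + (E[X])²:
E[X] = \frac{9}{2}
Var(X) = \frac{9}{4}
E[X²] = \frac{9}{4} + (\frac{9}{2})²
= \frac{45}{2}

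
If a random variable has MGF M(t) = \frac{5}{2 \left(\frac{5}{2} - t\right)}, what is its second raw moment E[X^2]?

To find E[X^2], compute M^(2)(0):
M^(1)(t) = \frac{5}{2 \left(\frac{5}{2} - t\right)^{2}}
M^(2)(t) = \frac{5}{\left(\frac{5}{2} - t\right)^{3}}
M^(2)(0) = \frac{8}{25}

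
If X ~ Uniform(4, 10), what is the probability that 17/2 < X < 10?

P(17/2 < X < 10) = ∫_{17/2}^{10} f(x) dx
where f(x) = \frac{1}{6}
= \frac{1}{4}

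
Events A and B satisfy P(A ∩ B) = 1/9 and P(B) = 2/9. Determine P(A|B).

P(A|B) = P(A ∩ B) / P(B)
= (1/9) / (2/9)
= 1/2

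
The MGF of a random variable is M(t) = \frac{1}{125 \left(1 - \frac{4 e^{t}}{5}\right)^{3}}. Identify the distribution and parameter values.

The MGF M(t) = \frac{1}{125 \left(1 - \frac{4 e^{t}}{5}\right)^{3}} is the standard form for the NegativeBinomial distribution.
Comparing with the known MGF formula identifies: NegBin(r=3, p=1/5), X = failures before r-th success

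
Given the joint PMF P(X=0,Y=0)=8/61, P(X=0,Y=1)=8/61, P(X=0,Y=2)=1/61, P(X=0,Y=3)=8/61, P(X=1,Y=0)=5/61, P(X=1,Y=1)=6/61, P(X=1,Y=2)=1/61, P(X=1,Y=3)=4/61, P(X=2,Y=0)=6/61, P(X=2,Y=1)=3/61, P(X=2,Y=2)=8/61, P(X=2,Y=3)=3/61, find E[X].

First find marginal of X:
P(X=0) = 25/61
P(X=1) = 16/61
P(X=2) = 20/61
E[X] = 0 × 25/61 + 1 × 16/61 + 2 × 20/61 = 56/61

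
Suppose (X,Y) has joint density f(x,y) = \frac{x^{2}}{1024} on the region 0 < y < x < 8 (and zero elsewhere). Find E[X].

f_X(x) = ∫_0^x \frac{x^{2}}{1024} dy = \frac{x^{3}}{1024}
E[X] = ∫_0^8 x × (\frac{x^{3}}{1024}) dx = \frac{32}{5}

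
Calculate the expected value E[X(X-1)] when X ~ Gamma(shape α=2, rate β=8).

E[X(X-1)] = E[X² - X] = E[X²] - E[X]
E[X] = \frac{1}{4}
E[X²] = Var(X) + (E[X])² = \frac{1}{32} + (\frac{1}{4})² = \frac{3}{32}
E[X(X-1)] = \frac{3}{32} - \frac{1}{4} = - \frac{5}{32}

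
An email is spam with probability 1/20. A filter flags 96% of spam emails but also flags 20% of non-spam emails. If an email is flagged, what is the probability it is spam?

Let D = the rare event, + = positive/flagged.
P(D) = 1/20
P(+|D) = 96/100 = 24/25
P(+|D') = 20/100 = 1/5
P(+) = P(+|D)P(D) + P(+|D')P(D')
     = \frac{24}{25} × \frac{1}{20} + \frac{1}{5} × \frac{19}{20}
     = \frac{119}{500}
P(D|+) = P(+|D)P(D)/P(+) = \frac{24}{119}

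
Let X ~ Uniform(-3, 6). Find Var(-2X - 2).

For X ~ Uniform(-3, 6):
Var(X) = \frac{27}{4}
Var(-2X - 2) = (-2)² × Var(X) = 4 × \frac{27}{4} = 27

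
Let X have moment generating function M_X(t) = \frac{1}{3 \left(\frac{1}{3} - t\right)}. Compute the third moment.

To find E[X^3], compute M^(3)(0):
M^(1)(t) = \frac{1}{3 \left(\frac{1}{3} - t\right)^{2}}
M^(2)(t) = \frac{2}{3 \left(\frac{1}{3} - t\right)^{3}}
M^(3)(t) = \frac{2}{\left(\frac{1}{3} - t\right)^{4}}
M^(3)(0) = 162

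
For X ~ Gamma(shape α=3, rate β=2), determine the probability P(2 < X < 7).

P(2 < X < 7) = ∫_{2}^{7} f(x) dx
where f(x) = 4 x^{2} e^{- 2 x}
= \frac{-113 + 13 e^{10}}{e^{14}}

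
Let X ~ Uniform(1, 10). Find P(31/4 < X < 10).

P(31/4 < X < 10) = ∫_{31/4}^{10} f(x) dx
where f(x) = \frac{1}{9}
= \frac{1}{4}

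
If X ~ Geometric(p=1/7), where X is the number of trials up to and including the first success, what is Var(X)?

For X ~ Geometric(p=1/7), where X is the number of trials up to and including the first success:
Var(X) = 42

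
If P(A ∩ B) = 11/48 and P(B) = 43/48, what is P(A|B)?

P(A|B) = P(A ∩ B) / P(B)
= (11/48) / (43/48)
= 11/43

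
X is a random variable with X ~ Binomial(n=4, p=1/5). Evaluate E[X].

For X ~ Binomial(n=4, p=1/5), the expected value is:
E[X] = \frac{4}{5}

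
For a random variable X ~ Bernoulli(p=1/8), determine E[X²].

Using the identity E[X²] = Var(X) + (E[X])²:
E[X] = \frac{1}{8}
Var(X) = \frac{7}{64}
E[X²] = \frac{7}{64} + (\frac{1}{8})²
= \frac{1}{8}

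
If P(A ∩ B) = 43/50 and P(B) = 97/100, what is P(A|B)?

P(A|B) = P(A ∩ B) / P(B)
= (43/50) / (97/100)
= 86/97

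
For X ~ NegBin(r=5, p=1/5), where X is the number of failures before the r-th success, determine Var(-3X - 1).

For X ~ NegBin(r=5, p=1/5), where X is the number of failures before the r-th success:
Var(X) = 100
Var(-3X - 1) = (-3)² × Var(X) = 9 × 100 = 900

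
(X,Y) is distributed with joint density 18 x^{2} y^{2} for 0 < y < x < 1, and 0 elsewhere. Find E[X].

f_X(x) = ∫_0^x 18 x^{2} y^{2} dy = 6 x^{5}
E[X] = ∫_0^1 x × (6 x^{5}) dx = \frac{6}{7}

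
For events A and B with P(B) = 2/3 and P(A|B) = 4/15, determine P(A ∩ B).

By definition, P(A|B) = P(A ∩ B) / P(B)
So P(A ∩ B) = P(A|B) × P(B)
= 4/15 × 2/3
= 8/45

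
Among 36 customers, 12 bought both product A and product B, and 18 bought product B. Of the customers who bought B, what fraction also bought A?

P(A ∩ B) = 12/36 = 1/3
P(B) = 18/36 = 1/2
P(A|B) = P(A ∩ B) / P(B) = (1/3) / (1/2) = 2/3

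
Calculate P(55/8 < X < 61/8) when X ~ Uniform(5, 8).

P(55/8 < X < 61/8) = ∫_{55/8}^{61/8} f(x) dx
where f(x) = \frac{1}{3}
= \frac{1}{4}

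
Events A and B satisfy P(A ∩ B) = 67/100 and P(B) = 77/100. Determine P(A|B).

P(A|B) = P(A ∩ B) / P(B)
= (67/100) / (77/100)
= 67/77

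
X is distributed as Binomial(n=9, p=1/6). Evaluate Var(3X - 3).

For X ~ Binomial(n=9, p=1/6):
Var(X) = \frac{5}{4}
Var(3X - 3) = (3)² × Var(X) = 9 × \frac{5}{4} = \frac{45}{4}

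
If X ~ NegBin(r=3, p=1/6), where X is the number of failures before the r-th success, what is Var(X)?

For X ~ NegBin(r=3, p=1/6), where X is the number of failures before the r-th success:
Var(X) = 90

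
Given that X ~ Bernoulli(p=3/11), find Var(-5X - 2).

For X ~ Bernoulli(p=3/11):
Var(X) = \frac{24}{121}
Var(-5X - 2) = (-5)² × Var(X) = 25 × \frac{24}{121} = \frac{600}{121}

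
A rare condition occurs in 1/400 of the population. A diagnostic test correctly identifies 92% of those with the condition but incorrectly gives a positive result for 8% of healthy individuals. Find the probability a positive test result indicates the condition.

Let D = the rare event, + = positive/flagged.
P(D) = 1/400
P(+|D) = 92/100 = 23/25
P(+|D') = 8/100 = 2/25
P(+) = P(+|D)P(D) + P(+|D')P(D')
     = \frac{23}{25} × \frac{1}{400} + \frac{2}{25} × \frac{399}{400}
     = \frac{821}{10000}
P(D|+) = P(+|D)P(D)/P(+) = \frac{23}{821}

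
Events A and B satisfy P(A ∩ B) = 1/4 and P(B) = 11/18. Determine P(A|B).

P(A|B) = P(A ∩ B) / P(B)
= (1/4) / (11/18)
= 9/22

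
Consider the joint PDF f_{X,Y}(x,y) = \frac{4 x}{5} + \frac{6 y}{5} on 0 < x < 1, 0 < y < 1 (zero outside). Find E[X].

E[X] = ∫_0^1 ∫_0^1 x × f(x,y) dy dx
= ∫_0^1 ∫_0^1 x × (\frac{4 x}{5} + \frac{6 y}{5}) dy dx
= \frac{17}{30}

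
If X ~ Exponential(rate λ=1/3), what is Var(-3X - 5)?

For X ~ Exponential(rate λ=1/3):
Var(X) = 9
Var(-3X - 5) = (-3)² × Var(X) = 9 × 9 = 81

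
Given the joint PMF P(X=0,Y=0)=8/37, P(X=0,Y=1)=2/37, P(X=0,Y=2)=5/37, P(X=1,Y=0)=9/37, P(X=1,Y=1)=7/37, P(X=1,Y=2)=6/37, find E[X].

First find marginal of X:
P(X=0) = 15/37
P(X=1) = 22/37
E[X] = 0 × 15/37 + 1 × 22/37 = 22/37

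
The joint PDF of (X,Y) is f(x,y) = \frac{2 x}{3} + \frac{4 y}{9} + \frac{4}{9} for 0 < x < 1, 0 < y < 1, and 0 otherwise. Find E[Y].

E[Y] = ∫_0^1 ∫_0^1 y × f(x,y) dx dy
= \frac{29}{54}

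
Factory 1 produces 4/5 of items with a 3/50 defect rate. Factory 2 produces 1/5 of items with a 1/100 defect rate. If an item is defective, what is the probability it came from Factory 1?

Using Bayes' theorem:
P(F1) = 4/5, P(D|F1) = 3/50
P(F2) = 1/5, P(D|F2) = 1/100
P(D) = P(D|F1)P(F1) + P(D|F2)P(F2)
     = \frac{1}{20}
P(F1|D) = P(D|F1)P(F1) / P(D)
= \frac{24}{25}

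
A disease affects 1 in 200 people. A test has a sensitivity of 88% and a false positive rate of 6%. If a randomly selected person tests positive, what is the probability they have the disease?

Let D = the rare event, + = positive/flagged.
P(D) = 1/200
P(+|D) = 88/100 = 22/25
P(+|D') = 6/100 = 3/50
P(+) = P(+|D)P(D) + P(+|D')P(D')
     = \frac{22}{25} × \frac{1}{200} + \frac{3}{50} × \frac{199}{200}
     = \frac{641}{10000}
P(D|+) = P(+|D)P(D)/P(+) = \frac{44}{641}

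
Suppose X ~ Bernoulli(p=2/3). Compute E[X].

For X ~ Bernoulli(p=2/3), the expected value is:
E[X] = \frac{2}{3}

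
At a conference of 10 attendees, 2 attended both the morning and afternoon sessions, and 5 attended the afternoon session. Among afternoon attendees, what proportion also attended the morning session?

P(A ∩ B) = 2/10 = 1/5
P(B) = 5/10 = 1/2
P(A|B) = P(A ∩ B) / P(B) = (1/5) / (1/2) = 2/5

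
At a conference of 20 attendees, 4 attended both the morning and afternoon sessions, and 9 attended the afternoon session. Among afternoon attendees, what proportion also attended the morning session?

P(A ∩ B) = 4/20 = 1/5
P(B) = 9/20
P(A|B) = P(A ∩ B) / P(B) = (1/5) / (9/20) = 4/9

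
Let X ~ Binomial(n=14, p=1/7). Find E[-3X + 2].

For X ~ Binomial(n=14, p=1/7):
E[X] = 2
E[-3X + 2] = -3 × E[X] + 2 = -4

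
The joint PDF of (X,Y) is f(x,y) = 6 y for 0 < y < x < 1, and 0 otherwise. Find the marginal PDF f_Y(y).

f_Y(y) = ∫_y^1 6 y dx = 6 y \left(1 - y\right)
for 0 < y < 1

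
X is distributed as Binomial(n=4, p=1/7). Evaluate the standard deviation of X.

For X ~ Binomial(n=4, p=1/7):
Var(X) = \frac{24}{49}
SD(X) = √(Var(X)) = √(\frac{24}{49}) = \frac{2 \sqrt{6}}{7}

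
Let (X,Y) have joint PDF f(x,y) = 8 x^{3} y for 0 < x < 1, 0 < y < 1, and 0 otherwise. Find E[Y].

E[Y] = ∫_0^1 ∫_0^1 y × f(x,y) dx dy
= \frac{2}{3}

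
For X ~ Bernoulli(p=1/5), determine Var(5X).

For X ~ Bernoulli(p=1/5):
Var(X) = \frac{4}{25}
Var(5X) = (5)² × Var(X) = 25 × \frac{4}{25} = 4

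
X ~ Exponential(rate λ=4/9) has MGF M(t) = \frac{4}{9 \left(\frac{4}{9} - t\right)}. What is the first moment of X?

To find E[X], compute M^(1)(0):
M^(1)(t) = \frac{4}{9 \left(\frac{4}{9} - t\right)^{2}}
M^(1)(0) = \frac{9}{4}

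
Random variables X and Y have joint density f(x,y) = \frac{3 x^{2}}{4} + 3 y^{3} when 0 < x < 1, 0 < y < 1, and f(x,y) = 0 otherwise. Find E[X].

E[X] = ∫_0^1 ∫_0^1 x × f(x,y) dy dx
= ∫_0^1 ∫_0^1 x × (\frac{3 x^{2}}{4} + 3 y^{3}) dy dx
= \frac{9}{16}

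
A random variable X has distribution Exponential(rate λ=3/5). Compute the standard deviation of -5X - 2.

For X ~ Exponential(rate λ=3/5):
Var(X) = \frac{25}{9}
SD(X) = √(Var(X)) = √(\frac{25}{9}) = \frac{5}{3}
SD(-5X - 2) = |-5| × SD(X) = 5 × \frac{5}{3} = \frac{25}{3}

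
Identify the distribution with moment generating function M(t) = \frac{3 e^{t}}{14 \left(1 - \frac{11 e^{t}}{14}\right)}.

The MGF M(t) = \frac{3 e^{t}}{14 \left(1 - \frac{11 e^{t}}{14}\right)} is the standard form for the Geometric distribution.
Comparing with the known MGF formula identifies: Geometric(p=3/14), X = trial number of first success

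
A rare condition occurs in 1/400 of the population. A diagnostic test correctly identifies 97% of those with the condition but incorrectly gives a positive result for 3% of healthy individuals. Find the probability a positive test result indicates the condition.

Let D = the rare event, + = positive/flagged.
P(D) = 1/400
P(+|D) = 97/100
P(+|D') = 3/100
P(+) = P(+|D)P(D) + P(+|D')P(D')
     = \frac{97}{100} × \frac{1}{400} + \frac{3}{100} × \frac{399}{400}
     = \frac{647}{20000}
P(D|+) = P(+|D)P(D)/P(+) = \frac{97}{1294}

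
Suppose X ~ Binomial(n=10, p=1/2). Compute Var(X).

For X ~ Binomial(n=10, p=1/2):
Var(X) = \frac{5}{2}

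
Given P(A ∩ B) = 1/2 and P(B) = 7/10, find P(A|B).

P(A|B) = P(A ∩ B) / P(B)
= (1/2) / (7/10)
= 5/7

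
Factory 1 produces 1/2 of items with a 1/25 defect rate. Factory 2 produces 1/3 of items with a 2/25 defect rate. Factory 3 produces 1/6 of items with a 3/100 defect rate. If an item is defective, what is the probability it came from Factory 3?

Using Bayes' theorem:
P(F1) = 1/2, P(D|F1) = 1/25
P(F2) = 1/3, P(D|F2) = 2/25
P(F3) = 1/6, P(D|F3) = 3/100
P(D) = P(D|F1)P(F1) + P(D|F2)P(F2) + P(D|F3)P(F3)
     = \frac{31}{600}
P(F3|D) = P(D|F3)P(F3) / P(D)
= \frac{3}{31}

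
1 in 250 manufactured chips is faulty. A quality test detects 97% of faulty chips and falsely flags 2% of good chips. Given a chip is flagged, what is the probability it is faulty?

Let D = the rare event, + = positive/flagged.
P(D) = 1/250
P(+|D) = 97/100
P(+|D') = 2/100 = 1/50
P(+) = P(+|D)P(D) + P(+|D')P(D')
     = \frac{97}{100} × \frac{1}{250} + \frac{1}{50} × \frac{249}{250}
     = \frac{119}{5000}
P(D|+) = P(+|D)P(D)/P(+) = \frac{97}{595}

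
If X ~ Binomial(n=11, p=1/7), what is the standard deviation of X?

For X ~ Binomial(n=11, p=1/7):
Var(X) = \frac{66}{49}
SD(X) = √(Var(X)) = √(\frac{66}{49}) = \frac{\sqrt{66}}{7}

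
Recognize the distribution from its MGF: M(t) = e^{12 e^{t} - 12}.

The MGF M(t) = e^{12 e^{t} - 12} is the standard form for the Poisson distribution.
Comparing with the known MGF formula identifies: Poisson(λ=12)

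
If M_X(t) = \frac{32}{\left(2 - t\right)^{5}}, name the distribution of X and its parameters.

The MGF M(t) = \frac{32}{\left(2 - t\right)^{5}} is the standard form for the Gamma distribution.
Comparing with the known MGF formula identifies: Gamma(shape α=5, rate β=2)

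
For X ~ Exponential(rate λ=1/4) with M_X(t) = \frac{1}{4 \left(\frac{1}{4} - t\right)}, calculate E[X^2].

To find E[X^2], compute M^(2)(0):
M^(1)(t) = \frac{1}{4 \left(\frac{1}{4} - t\right)^{2}}
M^(2)(t) = \frac{1}{2 \left(\frac{1}{4} - t\right)^{3}}
M^(2)(0) = 32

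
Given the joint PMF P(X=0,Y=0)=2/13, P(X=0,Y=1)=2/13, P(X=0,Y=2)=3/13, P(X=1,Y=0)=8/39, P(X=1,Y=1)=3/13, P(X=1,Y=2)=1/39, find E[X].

First find marginal of X:
P(X=0) = 7/13
P(X=1) = 6/13
E[X] = 0 × 7/13 + 1 × 6/13 = 6/13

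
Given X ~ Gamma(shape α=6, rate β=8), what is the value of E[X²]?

Using the identity E[X²] = Var(X) + (E[X])²:
E[X] = \frac{3}{4}
Var(X) = \frac{3}{32}
E[X²] = \frac{3}{32} + (\frac{3}{4})²
= \frac{21}{32}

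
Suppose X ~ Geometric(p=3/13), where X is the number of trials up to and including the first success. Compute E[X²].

Using the identity E[X²] = Var(X) + (E[X])²:
E[X] = \frac{13}{3}
Var(X) = \frac{130}{9}
E[X²] = \frac{130}{9} + (\frac{13}{3})²
= \frac{299}{9}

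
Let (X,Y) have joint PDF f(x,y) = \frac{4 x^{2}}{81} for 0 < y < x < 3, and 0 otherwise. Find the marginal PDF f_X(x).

f_X(x) = ∫_0^x \frac{4 x^{2}}{81} dy = \frac{4 x^{3}}{81}
for 0 < x < 3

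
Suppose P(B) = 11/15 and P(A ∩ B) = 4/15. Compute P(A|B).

P(A|B) = P(A ∩ B) / P(B)
= (4/15) / (11/15)
= 4/11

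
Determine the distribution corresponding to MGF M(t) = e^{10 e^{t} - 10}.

The MGF M(t) = e^{10 e^{t} - 10} is the standard form for the Poisson distribution.
Comparing with the known MGF formula identifies: Poisson(λ=10)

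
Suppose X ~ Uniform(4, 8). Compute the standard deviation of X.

For X ~ Uniform(4, 8):
Var(X) = \frac{4}{3}
SD(X) = √(Var(X)) = √(\frac{4}{3}) = \frac{2 \sqrt{3}}{3}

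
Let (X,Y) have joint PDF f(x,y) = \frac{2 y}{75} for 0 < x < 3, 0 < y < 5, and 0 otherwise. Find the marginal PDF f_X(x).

f_X(x) = ∫_0^5 f(x,y) dy
= ∫_0^5 \frac{2 y}{75} dy
= \frac{1}{3} for 0 < x < 3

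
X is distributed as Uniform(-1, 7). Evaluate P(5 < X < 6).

P(5 < X < 6) = ∫_{5}^{6} f(x) dx
where f(x) = \frac{1}{8}
= \frac{1}{8}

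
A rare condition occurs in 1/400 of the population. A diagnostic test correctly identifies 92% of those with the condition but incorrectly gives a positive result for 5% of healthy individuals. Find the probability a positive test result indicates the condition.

Let D = the rare event, + = positive/flagged.
P(D) = 1/400
P(+|D) = 92/100 = 23/25
P(+|D') = 5/100 = 1/20
P(+) = P(+|D)P(D) + P(+|D')P(D')
     = \frac{23}{25} × \frac{1}{400} + \frac{1}{20} × \frac{399}{400}
     = \frac{2087}{40000}
P(D|+) = P(+|D)P(D)/P(+) = \frac{92}{2087}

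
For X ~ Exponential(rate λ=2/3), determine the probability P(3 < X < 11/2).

P(3 < X < 11/2) = ∫_{3}^{11/2} f(x) dx
where f(x) = \frac{2 e^{- \frac{2 x}{3}}}{3}
= - \frac{1}{e^{\frac{11}{3}}} + e^{-2}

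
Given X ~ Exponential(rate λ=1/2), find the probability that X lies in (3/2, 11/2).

P(3/2 < X < 11/2) = ∫_{3/2}^{11/2} f(x) dx
where f(x) = \frac{e^{- \frac{x}{2}}}{2}
= - \frac{1 - e^{2}}{e^{\frac{11}{4}}}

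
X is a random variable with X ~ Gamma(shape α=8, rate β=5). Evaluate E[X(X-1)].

E[X(X-1)] = E[X² - X] = E[X²] - E[X]
E[X] = \frac{8}{5}
E[X²] = Var(X) + (E[X])² = \frac{8}{25} + (\frac{8}{5})² = \frac{72}{25}
E[X(X-1)] = \frac{72}{25} - \frac{8}{5} = \frac{32}{25}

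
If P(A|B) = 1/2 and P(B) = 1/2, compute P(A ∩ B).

By definition, P(A|B) = P(A ∩ B) / P(B)
So P(A ∩ B) = P(A|B) × P(B)
= 1/2 × 1/2
= 1/4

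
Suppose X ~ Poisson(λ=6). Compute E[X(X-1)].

E[X(X-1)] = E[X² - X] = E[X²] - E[X]
E[X] = 6
E[X²] = Var(X) + (E[X])² = 6 + (6)² = 42
E[X(X-1)] = 42 - 6 = 36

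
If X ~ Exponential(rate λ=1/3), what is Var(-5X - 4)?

For X ~ Exponential(rate λ=1/3):
Var(X) = 9
Var(-5X - 4) = (-5)² × Var(X) = 25 × 9 = 225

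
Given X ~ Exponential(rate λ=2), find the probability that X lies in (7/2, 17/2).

P(7/2 < X < 17/2) = ∫_{7/2}^{17/2} f(x) dx
where f(x) = 2 e^{- 2 x}
= - \frac{1 - e^{10}}{e^{17}}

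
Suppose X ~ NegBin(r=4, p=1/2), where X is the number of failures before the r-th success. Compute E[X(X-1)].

E[X(X-1)] = E[X² - X] = E[X²] - E[X]
E[X] = 4
E[X²] = Var(X) + (E[X])² = 8 + (4)² = 24
E[X(X-1)] = 24 - 4 = 20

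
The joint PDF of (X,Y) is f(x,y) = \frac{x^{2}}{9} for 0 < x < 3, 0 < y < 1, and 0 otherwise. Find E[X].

f_X(x) = ∫_0^1 \frac{x^{2}}{9} dy = \frac{x^{2}}{9}
E[X] = ∫_0^3 x × (\frac{x^{2}}{9}) dx = \frac{9}{4}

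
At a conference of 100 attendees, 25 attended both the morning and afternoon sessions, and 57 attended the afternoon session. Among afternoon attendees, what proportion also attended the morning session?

P(A ∩ B) = 25/100 = 1/4
P(B) = 57/100
P(A|B) = P(A ∩ B) / P(B) = (1/4) / (57/100) = 25/57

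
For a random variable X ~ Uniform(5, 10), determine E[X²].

Using the identity E[X²] = Var(X) + (E[X])²:
E[X] = \frac{15}{2}
Var(X) = \frac{25}{12}
E[X²] = \frac{25}{12} + (\frac{15}{2})²
= \frac{175}{3}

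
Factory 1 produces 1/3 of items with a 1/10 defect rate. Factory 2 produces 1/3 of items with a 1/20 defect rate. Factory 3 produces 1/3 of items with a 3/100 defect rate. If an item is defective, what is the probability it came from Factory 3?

Using Bayes' theorem:
P(F1) = 1/3, P(D|F1) = 1/10
P(F2) = 1/3, P(D|F2) = 1/20
P(F3) = 1/3, P(D|F3) = 3/100
P(D) = P(D|F1)P(F1) + P(D|F2)P(F2) + P(D|F3)P(F3)
     = \frac{3}{50}
P(F3|D) = P(D|F3)P(F3) / P(D)
= \frac{1}{6}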